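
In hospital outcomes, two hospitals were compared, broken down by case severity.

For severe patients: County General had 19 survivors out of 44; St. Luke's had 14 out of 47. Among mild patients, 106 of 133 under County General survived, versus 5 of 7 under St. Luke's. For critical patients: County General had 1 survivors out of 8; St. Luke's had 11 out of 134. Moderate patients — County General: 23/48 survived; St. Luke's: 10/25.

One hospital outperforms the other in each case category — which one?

Severe: County General 19/44 = 43.2%, St. Luke's 14/47 = 29.8% → County General
Mild: County General 106/133 = 79.7%, St. Luke's 5/7 = 71.4% → County General
Critical: County General 1/8 = 12.5%, St. Luke's 11/134 = 8.2% → County General
Moderate: County General 23/48 = 47.9%, St. Luke's 10/25 = 40.0% → County General
County General has the higher rate in all 4 groups.

County General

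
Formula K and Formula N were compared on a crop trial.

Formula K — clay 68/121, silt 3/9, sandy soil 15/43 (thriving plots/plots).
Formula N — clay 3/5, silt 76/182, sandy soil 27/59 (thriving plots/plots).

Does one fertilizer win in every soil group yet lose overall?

Yes

Clay: Formula K 68/121 = 56.2%, Formula N 3/5 = 60.0% → Formula N
Silt: Formula K 3/9 = 33.3%, Formula N 76/182 = 41.8% → Formula N
Sandy soil: Formula K 15/43 = 34.9%, Formula N 27/59 = 45.8% → Formula N
Overall: Formula K 86/173 = 49.7%, Formula N 106/246 = 43.1% → Formula K
Formula N wins each soil group but Formula K wins overall — the comparison reverses. Formula N's plots skew toward silt, which has a lower base rate.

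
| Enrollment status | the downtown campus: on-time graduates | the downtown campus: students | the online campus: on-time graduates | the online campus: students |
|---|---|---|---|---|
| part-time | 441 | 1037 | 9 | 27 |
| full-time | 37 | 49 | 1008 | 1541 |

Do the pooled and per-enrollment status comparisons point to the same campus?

Part-time: the downtown campus 441/1037 = 42.5%, the online campus 9/27 = 33.3% → the downtown campus
Full-time: the downtown campus 37/49 = 75.5%, the online campus 1008/1541 = 65.4% → the downtown campus
Overall: the downtown campus 478/1086 = 44.0%, the online campus 1017/1568 = 64.9% → the online campus
The downtown campus wins each enrollment group but the online campus wins overall — the comparison reverses. The downtown campus's students skew toward part-time, which has a lower base rate.

No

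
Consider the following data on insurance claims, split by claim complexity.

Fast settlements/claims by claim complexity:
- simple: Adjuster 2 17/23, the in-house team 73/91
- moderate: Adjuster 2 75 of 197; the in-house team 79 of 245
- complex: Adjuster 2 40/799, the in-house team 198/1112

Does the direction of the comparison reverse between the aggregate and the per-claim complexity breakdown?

Simple: Adjuster 2 17/23 = 73.9%, the in-house team 73/91 = 80.2% → the in-house team
Moderate: Adjuster 2 75/197 = 38.1%, the in-house team 79/245 = 32.2% → Adjuster 2
Complex: Adjuster 2 40/799 = 5.0%, the in-house team 198/1112 = 17.8% → the in-house team
Overall: Adjuster 2 132/1019 = 13.0%, the in-house team 350/1448 = 24.2% → the in-house team
Neither sweeps: Adjuster 2 wins 1 of 3 groups, the in-house team wins 2. The in-house team wins overall but not every group — no Simpson reversal.

No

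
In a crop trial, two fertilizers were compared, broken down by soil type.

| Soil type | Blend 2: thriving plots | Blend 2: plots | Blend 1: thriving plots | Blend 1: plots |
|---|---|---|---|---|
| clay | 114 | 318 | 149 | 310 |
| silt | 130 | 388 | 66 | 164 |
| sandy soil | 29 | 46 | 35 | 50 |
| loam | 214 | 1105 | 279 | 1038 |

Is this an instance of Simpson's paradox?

No

Clay: Blend 2 114/318 = 35.8%, Blend 1 149/310 = 48.1% → Blend 1
Silt: Blend 2 130/388 = 33.5%, Blend 1 66/164 = 40.2% → Blend 1
Sandy soil: Blend 2 29/46 = 63.0%, Blend 1 35/50 = 70.0% → Blend 1
Loam: Blend 2 214/1105 = 19.4%, Blend 1 279/1038 = 26.9% → Blend 1
Overall: Blend 2 487/1857 = 26.2%, Blend 1 529/1562 = 33.9% → Blend 1
Blend 1 wins overall and in every soil group — no reversal.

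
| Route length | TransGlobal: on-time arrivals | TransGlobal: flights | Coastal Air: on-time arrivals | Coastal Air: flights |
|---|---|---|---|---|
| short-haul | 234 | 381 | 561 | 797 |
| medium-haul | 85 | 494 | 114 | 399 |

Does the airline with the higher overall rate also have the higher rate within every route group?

Yes

Short-haul: TransGlobal 234/381 = 61.4%, Coastal Air 561/797 = 70.4% → Coastal Air
Medium-haul: TransGlobal 85/494 = 17.2%, Coastal Air 114/399 = 28.6% → Coastal Air
Overall: TransGlobal 319/875 = 36.5%, Coastal Air 675/1196 = 56.4% → Coastal Air
Coastal Air wins overall and in every route group — no reversal.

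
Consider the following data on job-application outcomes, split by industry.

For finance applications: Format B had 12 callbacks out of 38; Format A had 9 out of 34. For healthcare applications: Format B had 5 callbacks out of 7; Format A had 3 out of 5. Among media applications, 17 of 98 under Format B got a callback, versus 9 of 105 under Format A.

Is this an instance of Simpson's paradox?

No

Finance: Format B 12/38 = 31.6%, Format A 9/34 = 26.5% → Format B
Healthcare: Format B 5/7 = 71.4%, Format A 3/5 = 60.0% → Format B
Media: Format B 17/98 = 17.3%, Format A 9/105 = 8.6% → Format B
Overall: Format B 34/143 = 23.8%, Format A 21/144 = 14.6% → Format B
Format B wins overall and in every industry group — no reversal.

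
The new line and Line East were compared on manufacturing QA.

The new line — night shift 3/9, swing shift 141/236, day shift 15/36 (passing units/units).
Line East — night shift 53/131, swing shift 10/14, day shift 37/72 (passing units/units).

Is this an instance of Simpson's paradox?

Yes

Night shift: the new line 3/9 = 33.3%, Line East 53/131 = 40.5% → Line East
Swing shift: the new line 141/236 = 59.7%, Line East 10/14 = 71.4% → Line East
Day shift: the new line 15/36 = 41.7%, Line East 37/72 = 51.4% → Line East
Overall: the new line 159/281 = 56.6%, Line East 100/217 = 46.1% → the new line
Line East wins each shift group but the new line wins overall — the comparison reverses. Line East's units skew toward night shift, which has a lower base rate.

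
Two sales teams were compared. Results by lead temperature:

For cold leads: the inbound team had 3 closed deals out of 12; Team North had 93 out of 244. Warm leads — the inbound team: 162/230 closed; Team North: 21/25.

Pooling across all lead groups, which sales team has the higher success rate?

Cold: the inbound team 3/12 = 25.0%, Team North 93/244 = 38.1% → Team North
Warm: the inbound team 162/230 = 70.4%, Team North 21/25 = 84.0% → Team North
Overall: the inbound team 165/242 = 68.2%, Team North 114/269 = 42.4% → the inbound team
(Team North wins every lead group but the inbound team wins overall — Team North's leads skew toward the low-rate cold group.)

the inbound team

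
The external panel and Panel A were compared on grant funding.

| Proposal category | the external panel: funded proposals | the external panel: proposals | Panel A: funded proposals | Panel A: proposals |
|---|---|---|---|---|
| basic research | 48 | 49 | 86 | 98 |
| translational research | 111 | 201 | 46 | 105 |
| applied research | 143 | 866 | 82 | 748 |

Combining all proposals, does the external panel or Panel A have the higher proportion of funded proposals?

Basic research: the external panel 48/49 = 98.0%, Panel A 86/98 = 87.8% → the external panel
Translational research: the external panel 111/201 = 55.2%, Panel A 46/105 = 43.8% → the external panel
Applied research: the external panel 143/866 = 16.5%, Panel A 82/748 = 11.0% → the external panel
Overall: the external panel 302/1116 = 27.1%, Panel A 214/951 = 22.5% → the external panel

the external panel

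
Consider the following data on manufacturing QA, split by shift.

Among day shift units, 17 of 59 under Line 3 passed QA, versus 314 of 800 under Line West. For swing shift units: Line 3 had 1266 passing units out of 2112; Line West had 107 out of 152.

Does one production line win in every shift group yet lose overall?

Day shift: Line 3 17/59 = 28.8%, Line West 314/800 = 39.2% → Line West
Swing shift: Line 3 1266/2112 = 59.9%, Line West 107/152 = 70.4% → Line West
Overall: Line 3 1283/2171 = 59.1%, Line West 421/952 = 44.2% → Line 3
Line West wins each shift group but Line 3 wins overall — the comparison reverses. Line West's units skew toward day shift, which has a lower base rate.

Yes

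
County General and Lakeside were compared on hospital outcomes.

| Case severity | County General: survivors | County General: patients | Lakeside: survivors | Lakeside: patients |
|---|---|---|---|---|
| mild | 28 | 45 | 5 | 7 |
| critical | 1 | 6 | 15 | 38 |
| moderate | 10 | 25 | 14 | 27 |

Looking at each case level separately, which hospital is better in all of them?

Lakeside

Mild: County General 28/45 = 62.2%, Lakeside 5/7 = 71.4% → Lakeside
Critical: County General 1/6 = 16.7%, Lakeside 15/38 = 39.5% → Lakeside
Moderate: County General 10/25 = 40.0%, Lakeside 14/27 = 51.9% → Lakeside
Lakeside has the higher rate in all 3 groups.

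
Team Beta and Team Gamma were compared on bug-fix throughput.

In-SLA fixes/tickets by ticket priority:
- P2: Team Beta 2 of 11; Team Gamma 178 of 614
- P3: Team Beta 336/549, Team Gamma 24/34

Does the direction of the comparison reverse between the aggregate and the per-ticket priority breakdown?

P2: Team Beta 2/11 = 18.2%, Team Gamma 178/614 = 29.0% → Team Gamma
P3: Team Beta 336/549 = 61.2%, Team Gamma 24/34 = 70.6% → Team Gamma
Overall: Team Beta 338/560 = 60.4%, Team Gamma 202/648 = 31.2% → Team Beta
Team Gamma wins each ticket group but Team Beta wins overall — the comparison reverses. Team Gamma's tickets skew toward P2, which has a lower base rate.

Yes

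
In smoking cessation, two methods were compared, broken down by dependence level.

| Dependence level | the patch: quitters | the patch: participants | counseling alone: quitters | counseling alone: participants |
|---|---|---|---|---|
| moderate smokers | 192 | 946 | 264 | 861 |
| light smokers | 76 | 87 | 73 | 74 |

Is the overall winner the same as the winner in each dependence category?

Moderate smokers: the patch 192/946 = 20.3%, counseling alone 264/861 = 30.7% → counseling alone
Light smokers: the patch 76/87 = 87.4%, counseling alone 73/74 = 98.6% → counseling alone
Overall: the patch 268/1033 = 25.9%, counseling alone 337/935 = 36.0% → counseling alone
Counseling alone wins overall and in every dependence group — no reversal.

Yes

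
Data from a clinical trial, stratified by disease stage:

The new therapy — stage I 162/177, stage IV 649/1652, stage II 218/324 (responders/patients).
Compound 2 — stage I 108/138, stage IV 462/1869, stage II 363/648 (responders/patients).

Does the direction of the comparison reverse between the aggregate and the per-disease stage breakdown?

No

Stage I: the new therapy 162/177 = 91.5%, Compound 2 108/138 = 78.3% → the new therapy
Stage IV: the new therapy 649/1652 = 39.3%, Compound 2 462/1869 = 24.7% → the new therapy
Stage II: the new therapy 218/324 = 67.3%, Compound 2 363/648 = 56.0% → the new therapy
Overall: the new therapy 1029/2153 = 47.8%, Compound 2 933/2655 = 35.1% → the new therapy
The new therapy wins overall and in every disease group — no reversal.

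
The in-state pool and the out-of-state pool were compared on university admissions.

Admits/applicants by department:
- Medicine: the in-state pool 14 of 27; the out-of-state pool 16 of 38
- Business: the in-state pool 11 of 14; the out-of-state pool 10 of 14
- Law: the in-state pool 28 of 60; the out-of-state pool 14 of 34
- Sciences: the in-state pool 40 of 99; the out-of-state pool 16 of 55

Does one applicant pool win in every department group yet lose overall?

Medicine: the in-state pool 14/27 = 51.9%, the out-of-state pool 16/38 = 42.1% → the in-state pool
Business: the in-state pool 11/14 = 78.6%, the out-of-state pool 10/14 = 71.4% → the in-state pool
Law: the in-state pool 28/60 = 46.7%, the out-of-state pool 14/34 = 41.2% → the in-state pool
Sciences: the in-state pool 40/99 = 40.4%, the out-of-state pool 16/55 = 29.1% → the in-state pool
Overall: the in-state pool 93/200 = 46.5%, the out-of-state pool 56/141 = 39.7% → the in-state pool
The in-state pool wins overall and in every department group — no reversal.

No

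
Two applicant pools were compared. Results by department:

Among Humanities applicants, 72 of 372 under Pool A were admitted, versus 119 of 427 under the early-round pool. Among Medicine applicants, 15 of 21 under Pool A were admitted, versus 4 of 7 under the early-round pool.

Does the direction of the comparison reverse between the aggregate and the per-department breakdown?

Humanities: Pool A 72/372 = 19.4%, the early-round pool 119/427 = 27.9% → the early-round pool
Medicine: Pool A 15/21 = 71.4%, the early-round pool 4/7 = 57.1% → Pool A
Overall: Pool A 87/393 = 22.1%, the early-round pool 123/434 = 28.3% → the early-round pool
Neither sweeps: Pool A wins 1 of 2 groups, the early-round pool wins 1. The early-round pool wins overall but not every group — no Simpson reversal.

No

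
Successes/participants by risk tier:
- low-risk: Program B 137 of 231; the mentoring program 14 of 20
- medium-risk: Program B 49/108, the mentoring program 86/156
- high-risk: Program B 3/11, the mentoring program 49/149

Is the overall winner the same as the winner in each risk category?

No

Low-risk: Program B 137/231 = 59.3%, the mentoring program 14/20 = 70.0% → the mentoring program
Medium-risk: Program B 49/108 = 45.4%, the mentoring program 86/156 = 55.1% → the mentoring program
High-risk: Program B 3/11 = 27.3%, the mentoring program 49/149 = 32.9% → the mentoring program
Overall: Program B 189/350 = 54.0%, the mentoring program 149/325 = 45.8% → Program B
The mentoring program wins each risk group but Program B wins overall — the comparison reverses. The mentoring program's participants skew toward high-risk, which has a lower base rate.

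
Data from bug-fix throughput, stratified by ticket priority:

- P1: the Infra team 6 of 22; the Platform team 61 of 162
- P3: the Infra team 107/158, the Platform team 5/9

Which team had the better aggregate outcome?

P1: the Infra team 6/22 = 27.3%, the Platform team 61/162 = 37.7% → the Platform team
P3: the Infra team 107/158 = 67.7%, the Platform team 5/9 = 55.6% → the Infra team
Overall: the Infra team 113/180 = 62.8%, the Platform team 66/171 = 38.6% → the Infra team
(Neither sweeps every ticket group, but the Infra team has the higher pooled rate.)

the Infra team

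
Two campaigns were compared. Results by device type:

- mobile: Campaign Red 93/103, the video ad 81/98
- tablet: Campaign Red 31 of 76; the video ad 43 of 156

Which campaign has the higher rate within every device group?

Campaign Red

Mobile: Campaign Red 93/103 = 90.3%, the video ad 81/98 = 82.7% → Campaign Red
Tablet: Campaign Red 31/76 = 40.8%, the video ad 43/156 = 27.6% → Campaign Red
Campaign Red has the higher rate in both groups.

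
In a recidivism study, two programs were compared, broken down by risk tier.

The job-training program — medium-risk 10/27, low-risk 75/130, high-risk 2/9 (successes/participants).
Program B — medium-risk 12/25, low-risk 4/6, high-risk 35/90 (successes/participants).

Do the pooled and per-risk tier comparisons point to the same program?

No

Medium-risk: the job-training program 10/27 = 37.0%, Program B 12/25 = 48.0% → Program B
Low-risk: the job-training program 75/130 = 57.7%, Program B 4/6 = 66.7% → Program B
High-risk: the job-training program 2/9 = 22.2%, Program B 35/90 = 38.9% → Program B
Overall: the job-training program 87/166 = 52.4%, Program B 51/121 = 42.1% → the job-training program
Program B wins each risk group but the job-training program wins overall — the comparison reverses. Program B's participants skew toward high-risk, which has a lower base rate.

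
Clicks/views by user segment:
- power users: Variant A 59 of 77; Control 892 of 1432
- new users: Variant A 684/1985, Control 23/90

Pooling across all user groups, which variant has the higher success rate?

Power users: Variant A 59/77 = 76.6%, Control 892/1432 = 62.3% → Variant A
New users: Variant A 684/1985 = 34.5%, Control 23/90 = 25.6% → Variant A
Overall: Variant A 743/2062 = 36.0%, Control 915/1522 = 60.1% → Control
(Variant A wins every user group but Control wins overall — Variant A's views skew toward the low-rate new users group.)

Control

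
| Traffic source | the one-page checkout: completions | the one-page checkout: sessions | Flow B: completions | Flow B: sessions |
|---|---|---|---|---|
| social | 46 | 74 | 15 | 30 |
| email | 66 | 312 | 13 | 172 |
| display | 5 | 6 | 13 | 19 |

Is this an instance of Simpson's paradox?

No

Social: the one-page checkout 46/74 = 62.2%, Flow B 15/30 = 50.0% → the one-page checkout
Email: the one-page checkout 66/312 = 21.2%, Flow B 13/172 = 7.6% → the one-page checkout
Display: the one-page checkout 5/6 = 83.3%, Flow B 13/19 = 68.4% → the one-page checkout
Overall: the one-page checkout 117/392 = 29.8%, Flow B 41/221 = 18.6% → the one-page checkout
The one-page checkout wins overall and in every traffic group — no reversal.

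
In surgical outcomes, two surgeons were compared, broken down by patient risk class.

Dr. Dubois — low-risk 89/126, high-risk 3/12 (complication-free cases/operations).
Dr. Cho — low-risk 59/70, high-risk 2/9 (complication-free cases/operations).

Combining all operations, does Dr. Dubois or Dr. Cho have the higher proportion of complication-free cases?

Dr. Cho

Low-risk: Dr. Dubois 89/126 = 70.6%, Dr. Cho 59/70 = 84.3% → Dr. Cho
High-risk: Dr. Dubois 3/12 = 25.0%, Dr. Cho 2/9 = 22.2% → Dr. Dubois
Overall: Dr. Dubois 92/138 = 66.7%, Dr. Cho 61/79 = 77.2% → Dr. Cho
(Neither sweeps every patient risk group, but Dr. Cho has the higher pooled rate.)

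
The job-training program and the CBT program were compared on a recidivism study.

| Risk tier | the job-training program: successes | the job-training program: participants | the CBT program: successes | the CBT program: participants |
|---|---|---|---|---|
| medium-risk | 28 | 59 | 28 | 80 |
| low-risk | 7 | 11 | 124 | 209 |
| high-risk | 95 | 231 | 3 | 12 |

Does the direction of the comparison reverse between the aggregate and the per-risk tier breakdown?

Yes

Medium-risk: the job-training program 28/59 = 47.5%, the CBT program 28/80 = 35.0% → the job-training program
Low-risk: the job-training program 7/11 = 63.6%, the CBT program 124/209 = 59.3% → the job-training program
High-risk: the job-training program 95/231 = 41.1%, the CBT program 3/12 = 25.0% → the job-training program
Overall: the job-training program 130/301 = 43.2%, the CBT program 155/301 = 51.5% → the CBT program
The job-training program wins each risk group but the CBT program wins overall — the comparison reverses. The job-training program's participants skew toward high-risk, which has a lower base rate.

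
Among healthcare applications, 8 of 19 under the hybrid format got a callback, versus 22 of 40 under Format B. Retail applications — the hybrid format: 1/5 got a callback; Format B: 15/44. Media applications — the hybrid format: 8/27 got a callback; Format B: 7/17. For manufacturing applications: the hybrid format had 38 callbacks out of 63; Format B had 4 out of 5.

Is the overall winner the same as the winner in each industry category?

No

Healthcare: the hybrid format 8/19 = 42.1%, Format B 22/40 = 55.0% → Format B
Retail: the hybrid format 1/5 = 20.0%, Format B 15/44 = 34.1% → Format B
Media: the hybrid format 8/27 = 29.6%, Format B 7/17 = 41.2% → Format B
Manufacturing: the hybrid format 38/63 = 60.3%, Format B 4/5 = 80.0% → Format B
Overall: the hybrid format 55/114 = 48.2%, Format B 48/106 = 45.3% → the hybrid format
Format B wins each industry group but the hybrid format wins overall — the comparison reverses. Format B's applications skew toward retail, which has a lower base rate.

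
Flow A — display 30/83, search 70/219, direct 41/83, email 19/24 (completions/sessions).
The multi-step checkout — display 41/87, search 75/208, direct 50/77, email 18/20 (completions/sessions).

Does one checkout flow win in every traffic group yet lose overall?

Display: Flow A 30/83 = 36.1%, the multi-step checkout 41/87 = 47.1% → the multi-step checkout
Search: Flow A 70/219 = 32.0%, the multi-step checkout 75/208 = 36.1% → the multi-step checkout
Direct: Flow A 41/83 = 49.4%, the multi-step checkout 50/77 = 64.9% → the multi-step checkout
Email: Flow A 19/24 = 79.2%, the multi-step checkout 18/20 = 90.0% → the multi-step checkout
Overall: Flow A 160/409 = 39.1%, the multi-step checkout 184/392 = 46.9% → the multi-step checkout
The multi-step checkout wins overall and in every traffic group — no reversal.

No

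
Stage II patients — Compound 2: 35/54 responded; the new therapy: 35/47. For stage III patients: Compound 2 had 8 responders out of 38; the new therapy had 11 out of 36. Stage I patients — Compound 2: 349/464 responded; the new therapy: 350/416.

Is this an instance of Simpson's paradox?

No

Stage II: Compound 2 35/54 = 64.8%, the new therapy 35/47 = 74.5% → the new therapy
Stage III: Compound 2 8/38 = 21.1%, the new therapy 11/36 = 30.6% → the new therapy
Stage I: Compound 2 349/464 = 75.2%, the new therapy 350/416 = 84.1% → the new therapy
Overall: Compound 2 392/556 = 70.5%, the new therapy 396/499 = 79.4% → the new therapy
The new therapy wins overall and in every disease group — no reversal.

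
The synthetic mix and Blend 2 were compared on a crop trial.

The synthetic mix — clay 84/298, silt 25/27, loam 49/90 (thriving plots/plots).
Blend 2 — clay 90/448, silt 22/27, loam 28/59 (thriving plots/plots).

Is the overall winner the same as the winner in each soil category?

Yes

Clay: the synthetic mix 84/298 = 28.2%, Blend 2 90/448 = 20.1% → the synthetic mix
Silt: the synthetic mix 25/27 = 92.6%, Blend 2 22/27 = 81.5% → the synthetic mix
Loam: the synthetic mix 49/90 = 54.4%, Blend 2 28/59 = 47.5% → the synthetic mix
Overall: the synthetic mix 158/415 = 38.1%, Blend 2 140/534 = 26.2% → the synthetic mix
The synthetic mix wins overall and in every soil group — no reversal.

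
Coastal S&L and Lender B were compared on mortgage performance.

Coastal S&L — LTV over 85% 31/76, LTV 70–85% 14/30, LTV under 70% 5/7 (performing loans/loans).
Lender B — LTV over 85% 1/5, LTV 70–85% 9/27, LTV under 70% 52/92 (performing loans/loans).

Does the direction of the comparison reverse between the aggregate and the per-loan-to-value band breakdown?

LTV over 85%: Coastal S&L 31/76 = 40.8%, Lender B 1/5 = 20.0% → Coastal S&L
LTV 70–85%: Coastal S&L 14/30 = 46.7%, Lender B 9/27 = 33.3% → Coastal S&L
LTV under 70%: Coastal S&L 5/7 = 71.4%, Lender B 52/92 = 56.5% → Coastal S&L
Overall: Coastal S&L 50/113 = 44.2%, Lender B 62/124 = 50.0% → Lender B
Coastal S&L wins each loan-to-value group but Lender B wins overall — the comparison reverses. Coastal S&L's loans skew toward LTV over 85%, which has a lower base rate.

Yes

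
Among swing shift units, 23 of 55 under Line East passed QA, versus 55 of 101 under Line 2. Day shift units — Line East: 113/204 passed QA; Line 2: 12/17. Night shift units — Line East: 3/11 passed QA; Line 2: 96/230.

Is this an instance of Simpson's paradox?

Yes

Swing shift: Line East 23/55 = 41.8%, Line 2 55/101 = 54.5% → Line 2
Day shift: Line East 113/204 = 55.4%, Line 2 12/17 = 70.6% → Line 2
Night shift: Line East 3/11 = 27.3%, Line 2 96/230 = 41.7% → Line 2
Overall: Line East 139/270 = 51.5%, Line 2 163/348 = 46.8% → Line East
Line 2 wins each shift group but Line East wins overall — the comparison reverses. Line 2's units skew toward night shift, which has a lower base rate.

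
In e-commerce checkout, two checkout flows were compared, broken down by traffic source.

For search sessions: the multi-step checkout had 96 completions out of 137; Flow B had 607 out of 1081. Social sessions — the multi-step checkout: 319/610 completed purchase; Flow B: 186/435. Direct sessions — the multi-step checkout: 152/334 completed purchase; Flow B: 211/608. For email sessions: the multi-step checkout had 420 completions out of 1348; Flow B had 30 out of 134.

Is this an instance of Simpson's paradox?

Yes

Search: the multi-step checkout 96/137 = 70.1%, Flow B 607/1081 = 56.2% → the multi-step checkout
Social: the multi-step checkout 319/610 = 52.3%, Flow B 186/435 = 42.8% → the multi-step checkout
Direct: the multi-step checkout 152/334 = 45.5%, Flow B 211/608 = 34.7% → the multi-step checkout
Email: the multi-step checkout 420/1348 = 31.2%, Flow B 30/134 = 22.4% → the multi-step checkout
Overall: the multi-step checkout 987/2429 = 40.6%, Flow B 1034/2258 = 45.8% → Flow B
The multi-step checkout wins each traffic group but Flow B wins overall — the comparison reverses. The multi-step checkout's sessions skew toward email, which has a lower base rate.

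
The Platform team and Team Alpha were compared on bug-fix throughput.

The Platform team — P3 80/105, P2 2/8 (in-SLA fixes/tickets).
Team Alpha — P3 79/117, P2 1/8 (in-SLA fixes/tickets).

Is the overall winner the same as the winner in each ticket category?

Yes

P3: the Platform team 80/105 = 76.2%, Team Alpha 79/117 = 67.5% → the Platform team
P2: the Platform team 2/8 = 25.0%, Team Alpha 1/8 = 12.5% → the Platform team
Overall: the Platform team 82/113 = 72.6%, Team Alpha 80/125 = 64.0% → the Platform team
The Platform team wins overall and in every ticket group — no reversal.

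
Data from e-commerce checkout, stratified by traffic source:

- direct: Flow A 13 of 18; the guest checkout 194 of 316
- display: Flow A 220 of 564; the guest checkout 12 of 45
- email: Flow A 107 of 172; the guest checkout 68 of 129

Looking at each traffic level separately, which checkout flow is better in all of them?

Direct: Flow A 13/18 = 72.2%, the guest checkout 194/316 = 61.4% → Flow A
Display: Flow A 220/564 = 39.0%, the guest checkout 12/45 = 26.7% → Flow A
Email: Flow A 107/172 = 62.2%, the guest checkout 68/129 = 52.7% → Flow A
Flow A has the higher rate in all 3 groups.

Flow A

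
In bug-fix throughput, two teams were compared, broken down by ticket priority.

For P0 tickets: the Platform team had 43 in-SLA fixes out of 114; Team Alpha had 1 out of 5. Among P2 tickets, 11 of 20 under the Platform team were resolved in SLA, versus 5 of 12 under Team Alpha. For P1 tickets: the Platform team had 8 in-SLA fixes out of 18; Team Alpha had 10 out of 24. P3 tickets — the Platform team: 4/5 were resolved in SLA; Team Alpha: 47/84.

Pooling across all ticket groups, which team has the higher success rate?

P0: the Platform team 43/114 = 37.7%, Team Alpha 1/5 = 20.0% → the Platform team
P2: the Platform team 11/20 = 55.0%, Team Alpha 5/12 = 41.7% → the Platform team
P1: the Platform team 8/18 = 44.4%, Team Alpha 10/24 = 41.7% → the Platform team
P3: the Platform team 4/5 = 80.0%, Team Alpha 47/84 = 56.0% → the Platform team
Overall: the Platform team 66/157 = 42.0%, Team Alpha 63/125 = 50.4% → Team Alpha
(The Platform team wins every ticket group but Team Alpha wins overall — the Platform team's tickets skew toward the low-rate P0 group.)

Team Alpha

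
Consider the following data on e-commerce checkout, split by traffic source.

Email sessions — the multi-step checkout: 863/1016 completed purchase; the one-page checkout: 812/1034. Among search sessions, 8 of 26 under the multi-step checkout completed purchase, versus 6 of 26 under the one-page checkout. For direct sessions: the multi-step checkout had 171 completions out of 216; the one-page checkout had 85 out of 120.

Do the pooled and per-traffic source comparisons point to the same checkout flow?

Yes

Email: the multi-step checkout 863/1016 = 84.9%, the one-page checkout 812/1034 = 78.5% → the multi-step checkout
Search: the multi-step checkout 8/26 = 30.8%, the one-page checkout 6/26 = 23.1% → the multi-step checkout
Direct: the multi-step checkout 171/216 = 79.2%, the one-page checkout 85/120 = 70.8% → the multi-step checkout
Overall: the multi-step checkout 1042/1258 = 82.8%, the one-page checkout 903/1180 = 76.5% → the multi-step checkout
The multi-step checkout wins overall and in every traffic group — no reversal.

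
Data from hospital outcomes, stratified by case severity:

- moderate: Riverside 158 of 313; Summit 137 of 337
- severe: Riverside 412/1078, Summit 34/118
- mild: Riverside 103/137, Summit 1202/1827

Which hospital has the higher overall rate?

Summit

Moderate: Riverside 158/313 = 50.5%, Summit 137/337 = 40.7% → Riverside
Severe: Riverside 412/1078 = 38.2%, Summit 34/118 = 28.8% → Riverside
Mild: Riverside 103/137 = 75.2%, Summit 1202/1827 = 65.8% → Riverside
Overall: Riverside 673/1528 = 44.0%, Summit 1373/2282 = 60.2% → Summit
(Riverside wins every case group but Summit wins overall — Riverside's patients skew toward the low-rate severe group.)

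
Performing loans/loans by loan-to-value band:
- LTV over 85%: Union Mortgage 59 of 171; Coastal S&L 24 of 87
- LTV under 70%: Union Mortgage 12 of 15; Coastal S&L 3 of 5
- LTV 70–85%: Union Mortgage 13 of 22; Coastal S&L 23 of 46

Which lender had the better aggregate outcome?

LTV over 85%: Union Mortgage 59/171 = 34.5%, Coastal S&L 24/87 = 27.6% → Union Mortgage
LTV under 70%: Union Mortgage 12/15 = 80.0%, Coastal S&L 3/5 = 60.0% → Union Mortgage
LTV 70–85%: Union Mortgage 13/22 = 59.1%, Coastal S&L 23/46 = 50.0% → Union Mortgage
Overall: Union Mortgage 84/208 = 40.4%, Coastal S&L 50/138 = 36.2% → Union Mortgage

Union Mortgage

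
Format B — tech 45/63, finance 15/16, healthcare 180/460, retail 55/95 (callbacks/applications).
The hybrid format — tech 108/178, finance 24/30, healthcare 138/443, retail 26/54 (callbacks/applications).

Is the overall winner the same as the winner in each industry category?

Tech: Format B 45/63 = 71.4%, the hybrid format 108/178 = 60.7% → Format B
Finance: Format B 15/16 = 93.8%, the hybrid format 24/30 = 80.0% → Format B
Healthcare: Format B 180/460 = 39.1%, the hybrid format 138/443 = 31.2% → Format B
Retail: Format B 55/95 = 57.9%, the hybrid format 26/54 = 48.1% → Format B
Overall: Format B 295/634 = 46.5%, the hybrid format 296/705 = 42.0% → Format B
Format B wins overall and in every industry group — no reversal.

Yes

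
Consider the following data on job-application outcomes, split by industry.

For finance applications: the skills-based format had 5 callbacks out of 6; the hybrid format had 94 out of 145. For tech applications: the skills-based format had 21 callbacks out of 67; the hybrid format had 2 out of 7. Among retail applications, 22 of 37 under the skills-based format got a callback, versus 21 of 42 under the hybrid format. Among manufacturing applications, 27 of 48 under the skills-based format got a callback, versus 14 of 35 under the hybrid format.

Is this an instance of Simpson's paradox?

Yes

Finance: the skills-based format 5/6 = 83.3%, the hybrid format 94/145 = 64.8% → the skills-based format
Tech: the skills-based format 21/67 = 31.3%, the hybrid format 2/7 = 28.6% → the skills-based format
Retail: the skills-based format 22/37 = 59.5%, the hybrid format 21/42 = 50.0% → the skills-based format
Manufacturing: the skills-based format 27/48 = 56.2%, the hybrid format 14/35 = 40.0% → the skills-based format
Overall: the skills-based format 75/158 = 47.5%, the hybrid format 131/229 = 57.2% → the hybrid format
The skills-based format wins each industry group but the hybrid format wins overall — the comparison reverses. The skills-based format's applications skew toward tech, which has a lower base rate.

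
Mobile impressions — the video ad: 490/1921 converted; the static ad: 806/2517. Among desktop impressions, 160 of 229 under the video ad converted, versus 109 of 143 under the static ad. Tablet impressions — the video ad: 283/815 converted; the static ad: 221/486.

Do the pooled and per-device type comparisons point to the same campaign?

Mobile: the video ad 490/1921 = 25.5%, the static ad 806/2517 = 32.0% → the static ad
Desktop: the video ad 160/229 = 69.9%, the static ad 109/143 = 76.2% → the static ad
Tablet: the video ad 283/815 = 34.7%, the static ad 221/486 = 45.5% → the static ad
Overall: the video ad 933/2965 = 31.5%, the static ad 1136/3146 = 36.1% → the static ad
The static ad wins overall and in every device group — no reversal.

Yes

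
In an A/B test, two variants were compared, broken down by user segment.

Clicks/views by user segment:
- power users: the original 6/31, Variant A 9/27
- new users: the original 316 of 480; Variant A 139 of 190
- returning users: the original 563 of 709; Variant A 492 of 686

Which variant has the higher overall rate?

Power users: the original 6/31 = 19.4%, Variant A 9/27 = 33.3% → Variant A
New users: the original 316/480 = 65.8%, Variant A 139/190 = 73.2% → Variant A
Returning users: the original 563/709 = 79.4%, Variant A 492/686 = 71.7% → the original
Overall: the original 885/1220 = 72.5%, Variant A 640/903 = 70.9% → the original
(Neither sweeps every user group, but the original has the higher pooled rate.)

the original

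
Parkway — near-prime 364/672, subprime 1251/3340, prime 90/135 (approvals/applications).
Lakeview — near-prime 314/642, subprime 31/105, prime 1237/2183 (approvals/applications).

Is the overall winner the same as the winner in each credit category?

No

Near-prime: Parkway 364/672 = 54.2%, Lakeview 314/642 = 48.9% → Parkway
Subprime: Parkway 1251/3340 = 37.5%, Lakeview 31/105 = 29.5% → Parkway
Prime: Parkway 90/135 = 66.7%, Lakeview 1237/2183 = 56.7% → Parkway
Overall: Parkway 1705/4147 = 41.1%, Lakeview 1582/2930 = 54.0% → Lakeview
Parkway wins each credit group but Lakeview wins overall — the comparison reverses. Parkway's applications skew toward subprime, which has a lower base rate.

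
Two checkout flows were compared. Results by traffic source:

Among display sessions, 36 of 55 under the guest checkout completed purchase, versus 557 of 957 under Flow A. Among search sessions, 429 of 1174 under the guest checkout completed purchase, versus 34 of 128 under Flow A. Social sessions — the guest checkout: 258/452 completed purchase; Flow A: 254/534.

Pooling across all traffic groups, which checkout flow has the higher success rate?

Display: the guest checkout 36/55 = 65.5%, Flow A 557/957 = 58.2% → the guest checkout
Search: the guest checkout 429/1174 = 36.5%, Flow A 34/128 = 26.6% → the guest checkout
Social: the guest checkout 258/452 = 57.1%, Flow A 254/534 = 47.6% → the guest checkout
Overall: the guest checkout 723/1681 = 43.0%, Flow A 845/1619 = 52.2% → Flow A
(The guest checkout wins every traffic group but Flow A wins overall — the guest checkout's sessions skew toward the low-rate search group.)

Flow A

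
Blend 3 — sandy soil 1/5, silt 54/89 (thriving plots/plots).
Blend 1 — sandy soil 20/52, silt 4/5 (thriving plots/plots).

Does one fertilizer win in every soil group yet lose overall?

Yes

Sandy soil: Blend 3 1/5 = 20.0%, Blend 1 20/52 = 38.5% → Blend 1
Silt: Blend 3 54/89 = 60.7%, Blend 1 4/5 = 80.0% → Blend 1
Overall: Blend 3 55/94 = 58.5%, Blend 1 24/57 = 42.1% → Blend 3
Blend 1 wins each soil group but Blend 3 wins overall — the comparison reverses. Blend 1's plots skew toward sandy soil, which has a lower base rate.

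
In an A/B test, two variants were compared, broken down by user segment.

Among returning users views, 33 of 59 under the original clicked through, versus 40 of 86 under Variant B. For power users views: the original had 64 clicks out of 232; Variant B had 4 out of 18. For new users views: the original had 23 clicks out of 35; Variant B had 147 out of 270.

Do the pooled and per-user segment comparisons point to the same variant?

No

Returning users: the original 33/59 = 55.9%, Variant B 40/86 = 46.5% → the original
Power users: the original 64/232 = 27.6%, Variant B 4/18 = 22.2% → the original
New users: the original 23/35 = 65.7%, Variant B 147/270 = 54.4% → the original
Overall: the original 120/326 = 36.8%, Variant B 191/374 = 51.1% → Variant B
The original wins each user group but Variant B wins overall — the comparison reverses. The original's views skew toward power users, which has a lower base rate.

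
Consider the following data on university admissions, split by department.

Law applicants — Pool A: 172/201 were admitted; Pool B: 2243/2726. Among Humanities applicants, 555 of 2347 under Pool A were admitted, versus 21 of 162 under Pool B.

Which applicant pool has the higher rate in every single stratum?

Pool A

Law: Pool A 172/201 = 85.6%, Pool B 2243/2726 = 82.3% → Pool A
Humanities: Pool A 555/2347 = 23.6%, Pool B 21/162 = 13.0% → Pool A
Pool A has the higher rate in both groups.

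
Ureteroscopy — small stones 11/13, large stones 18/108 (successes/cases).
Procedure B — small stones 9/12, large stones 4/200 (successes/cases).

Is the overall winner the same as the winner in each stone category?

Small stones: ureteroscopy 11/13 = 84.6%, Procedure B 9/12 = 75.0% → ureteroscopy
Large stones: ureteroscopy 18/108 = 16.7%, Procedure B 4/200 = 2.0% → ureteroscopy
Overall: ureteroscopy 29/121 = 24.0%, Procedure B 13/212 = 6.1% → ureteroscopy
Ureteroscopy wins overall and in every stone group — no reversal.

Yes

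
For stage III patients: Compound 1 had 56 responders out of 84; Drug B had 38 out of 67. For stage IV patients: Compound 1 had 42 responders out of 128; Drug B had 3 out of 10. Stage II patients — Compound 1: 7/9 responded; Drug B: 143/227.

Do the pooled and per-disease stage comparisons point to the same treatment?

No

Stage III: Compound 1 56/84 = 66.7%, Drug B 38/67 = 56.7% → Compound 1
Stage IV: Compound 1 42/128 = 32.8%, Drug B 3/10 = 30.0% → Compound 1
Stage II: Compound 1 7/9 = 77.8%, Drug B 143/227 = 63.0% → Compound 1
Overall: Compound 1 105/221 = 47.5%, Drug B 184/304 = 60.5% → Drug B
Compound 1 wins each disease group but Drug B wins overall — the comparison reverses. Compound 1's patients skew toward stage IV, which has a lower base rate.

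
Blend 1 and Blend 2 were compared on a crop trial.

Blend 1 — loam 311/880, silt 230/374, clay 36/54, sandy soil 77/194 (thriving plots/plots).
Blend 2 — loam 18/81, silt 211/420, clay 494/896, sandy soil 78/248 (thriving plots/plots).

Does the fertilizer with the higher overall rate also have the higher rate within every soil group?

Loam: Blend 1 311/880 = 35.3%, Blend 2 18/81 = 22.2% → Blend 1
Silt: Blend 1 230/374 = 61.5%, Blend 2 211/420 = 50.2% → Blend 1
Clay: Blend 1 36/54 = 66.7%, Blend 2 494/896 = 55.1% → Blend 1
Sandy soil: Blend 1 77/194 = 39.7%, Blend 2 78/248 = 31.5% → Blend 1
Overall: Blend 1 654/1502 = 43.5%, Blend 2 801/1645 = 48.7% → Blend 2
Blend 1 wins each soil group but Blend 2 wins overall — the comparison reverses. Blend 1's plots skew toward loam, which has a lower base rate.

No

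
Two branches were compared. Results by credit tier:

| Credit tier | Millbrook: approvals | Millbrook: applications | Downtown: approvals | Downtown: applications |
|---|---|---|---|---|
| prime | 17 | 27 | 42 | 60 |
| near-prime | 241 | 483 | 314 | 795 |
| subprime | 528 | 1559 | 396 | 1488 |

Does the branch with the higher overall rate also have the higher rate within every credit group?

Prime: Millbrook 17/27 = 63.0%, Downtown 42/60 = 70.0% → Downtown
Near-prime: Millbrook 241/483 = 49.9%, Downtown 314/795 = 39.5% → Millbrook
Subprime: Millbrook 528/1559 = 33.9%, Downtown 396/1488 = 26.6% → Millbrook
Overall: Millbrook 786/2069 = 38.0%, Downtown 752/2343 = 32.1% → Millbrook
Neither sweeps: Millbrook wins 2 of 3 groups, Downtown wins 1. Millbrook wins overall but not every group — no Simpson reversal.

No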